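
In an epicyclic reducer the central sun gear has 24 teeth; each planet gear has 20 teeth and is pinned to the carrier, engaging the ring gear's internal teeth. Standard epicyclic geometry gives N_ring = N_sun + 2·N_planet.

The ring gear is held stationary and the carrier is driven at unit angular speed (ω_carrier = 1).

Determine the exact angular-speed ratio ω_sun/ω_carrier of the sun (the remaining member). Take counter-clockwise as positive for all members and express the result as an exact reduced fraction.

N_ring = 24 + 2·20 = 64
24(ω_s−ω_c) = −64(ω_r−ω_c),  ω_r=0, ω_c=1
ω_s = 1 − (64/24)(0−1) = 11/3
ω_s/ω_c = 11/3

11/3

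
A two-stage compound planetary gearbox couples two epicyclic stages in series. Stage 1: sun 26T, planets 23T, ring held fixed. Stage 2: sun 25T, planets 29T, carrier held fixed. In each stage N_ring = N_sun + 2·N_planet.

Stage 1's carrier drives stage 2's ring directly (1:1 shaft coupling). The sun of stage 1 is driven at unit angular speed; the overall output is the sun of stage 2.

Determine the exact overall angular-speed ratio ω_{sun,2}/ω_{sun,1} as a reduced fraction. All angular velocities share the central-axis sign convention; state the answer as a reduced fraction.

-1079/1225

Stage 1: N_ring = 26 + 2·23 = 72
Stage 1: 26(ω_s−ω_c) = −72(ω_r−ω_c),  ω_r=0, ω_s=1
Stage 1: 26(1−ω_c) = −72(0−ω_c)  ⇒  98ω_c = 26  ⇒  ω_c = 13/49
  ⇒ ω_c¹/ω_s¹ = 13/49
Stage 2: N_ring = 25 + 2·29 = 83
Stage 2: 25(ω_s−ω_c) = −83(ω_r−ω_c),  ω_c=0, ω_r=1
Stage 2: ω_s = 0 − (83/25)(1−0) = -83/25
  ⇒ ω_s²/ω_r² = -83/25
Coupling ω_r² = ω_c¹ ⇒ overall = 13/49 × -83/25 = -1079/1225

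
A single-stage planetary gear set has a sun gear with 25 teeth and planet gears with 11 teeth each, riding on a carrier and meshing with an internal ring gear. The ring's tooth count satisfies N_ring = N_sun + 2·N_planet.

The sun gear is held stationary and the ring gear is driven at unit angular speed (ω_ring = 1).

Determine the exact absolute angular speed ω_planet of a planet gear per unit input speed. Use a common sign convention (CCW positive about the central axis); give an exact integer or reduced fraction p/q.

N_ring = 25 + 2·11 = 47
25(ω_s−ω_c) = −47(ω_r−ω_c),  ω_s=0, ω_r=1
25(0−ω_c) = −47(1−ω_c)  ⇒  72ω_c = 47  ⇒  ω_c = 47/72
sun–planet: 25·(0−47/72) = −11·(ω_p−ω_c)  ⇒  ω_p−ω_c = −(25/11)·(-47/72) = 1175/792
ω_p = 47/72 + 1175/792 = 47/22

47/22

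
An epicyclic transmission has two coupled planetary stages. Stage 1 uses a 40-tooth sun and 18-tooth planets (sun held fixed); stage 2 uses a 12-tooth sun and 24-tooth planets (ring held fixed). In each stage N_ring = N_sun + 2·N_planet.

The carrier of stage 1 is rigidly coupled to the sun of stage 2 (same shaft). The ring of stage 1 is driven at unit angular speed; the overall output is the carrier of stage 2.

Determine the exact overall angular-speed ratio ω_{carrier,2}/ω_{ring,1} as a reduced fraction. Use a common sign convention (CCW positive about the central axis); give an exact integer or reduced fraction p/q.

19/174

Stage 1: N_ring = 40 + 2·18 = 76
Stage 1: 40(ω_s−ω_c) = −76(ω_r−ω_c),  ω_s=0, ω_r=1
Stage 1: 40(0−ω_c) = −76(1−ω_c)  ⇒  116ω_c = 76  ⇒  ω_c = 19/29
  ⇒ ω_c¹/ω_r¹ = 19/29
Stage 2: N_ring = 12 + 2·24 = 60
Stage 2: 12(ω_s−ω_c) = −60(ω_r−ω_c),  ω_r=0, ω_s=1
Stage 2: 12(1−ω_c) = −60(0−ω_c)  ⇒  72ω_c = 12  ⇒  ω_c = 1/6
  ⇒ ω_c²/ω_s² = 1/6
Coupling ω_s² = ω_c¹ ⇒ overall = 19/29 × 1/6 = 19/174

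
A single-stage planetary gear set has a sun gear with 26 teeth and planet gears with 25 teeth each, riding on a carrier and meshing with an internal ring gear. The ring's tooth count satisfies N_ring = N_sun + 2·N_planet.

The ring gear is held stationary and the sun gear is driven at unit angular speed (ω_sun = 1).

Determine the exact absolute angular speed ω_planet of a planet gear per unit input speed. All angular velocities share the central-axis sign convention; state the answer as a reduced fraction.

-13/25

N_ring = 26 + 2·25 = 76
26(ω_s−ω_c) = −76(ω_r−ω_c),  ω_r=0, ω_s=1
26(1−ω_c) = −76(0−ω_c)  ⇒  102ω_c = 26  ⇒  ω_c = 13/51
sun–planet: 26·(1−13/51) = −25·(ω_p−ω_c)  ⇒  ω_p−ω_c = −(26/25)·(38/51) = -988/1275
ω_p = 13/51 − 988/1275 = -13/25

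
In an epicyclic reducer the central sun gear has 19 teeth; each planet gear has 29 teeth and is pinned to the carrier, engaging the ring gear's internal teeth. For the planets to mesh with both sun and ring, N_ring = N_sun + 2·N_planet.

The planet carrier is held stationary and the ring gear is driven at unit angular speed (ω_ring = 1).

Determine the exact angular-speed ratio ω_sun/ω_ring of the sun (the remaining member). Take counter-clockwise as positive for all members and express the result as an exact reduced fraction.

N_ring = 19 + 2·29 = 77
19(ω_s−ω_c) = −77(ω_r−ω_c),  ω_c=0, ω_r=1
ω_s = 0 − (77/19)(1−0) = -77/19
ω_s/ω_r = -77/19

-77/19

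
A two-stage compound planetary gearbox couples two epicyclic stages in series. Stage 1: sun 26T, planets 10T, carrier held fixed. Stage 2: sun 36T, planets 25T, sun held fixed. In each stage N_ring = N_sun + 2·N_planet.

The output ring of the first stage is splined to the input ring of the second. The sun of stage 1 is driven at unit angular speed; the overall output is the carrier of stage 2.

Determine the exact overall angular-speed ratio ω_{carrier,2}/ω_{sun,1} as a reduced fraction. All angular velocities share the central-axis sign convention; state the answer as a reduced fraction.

-559/1403

Stage 1: N_ring = 26 + 2·10 = 46
Stage 1: 26(ω_s−ω_c) = −46(ω_r−ω_c),  ω_c=0, ω_s=1
Stage 1: ω_r = 0 − (26/46)(1−0) = -13/23
  ⇒ ω_r¹/ω_s¹ = -13/23
Stage 2: N_ring = 36 + 2·25 = 86
Stage 2: 36(ω_s−ω_c) = −86(ω_r−ω_c),  ω_s=0, ω_r=1
Stage 2: 36(0−ω_c) = −86(1−ω_c)  ⇒  122ω_c = 86  ⇒  ω_c = 43/61
  ⇒ ω_c²/ω_r² = 43/61
Coupling ω_r² = ω_r¹ ⇒ overall = -13/23 × 43/61 = -559/1403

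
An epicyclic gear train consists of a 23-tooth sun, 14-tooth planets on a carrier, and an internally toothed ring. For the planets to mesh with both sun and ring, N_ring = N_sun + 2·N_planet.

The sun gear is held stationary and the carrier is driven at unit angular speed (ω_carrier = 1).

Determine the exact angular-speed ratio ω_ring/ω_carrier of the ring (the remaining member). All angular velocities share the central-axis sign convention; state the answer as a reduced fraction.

74/51

N_ring = 23 + 2·14 = 51
23(ω_s−ω_c) = −51(ω_r−ω_c),  ω_s=0, ω_c=1
ω_r = 1 − (23/51)(0−1) = 74/51
ω_r/ω_c = 74/51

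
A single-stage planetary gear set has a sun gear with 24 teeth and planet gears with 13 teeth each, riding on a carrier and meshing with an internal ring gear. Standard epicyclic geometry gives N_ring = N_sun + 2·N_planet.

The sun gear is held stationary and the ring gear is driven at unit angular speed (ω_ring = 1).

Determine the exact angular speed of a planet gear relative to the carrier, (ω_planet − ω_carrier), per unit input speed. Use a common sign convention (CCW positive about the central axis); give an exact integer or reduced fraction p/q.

N_ring = 24 + 2·13 = 50
24(ω_s−ω_c) = −50(ω_r−ω_c),  ω_s=0, ω_r=1
24(0−ω_c) = −50(1−ω_c)  ⇒  74ω_c = 50  ⇒  ω_c = 25/37
sun–planet: 24·(0−25/37) = −13·(ω_p−ω_c)  ⇒  ω_p−ω_c = −(24/13)·(-25/37) = 600/481

600/481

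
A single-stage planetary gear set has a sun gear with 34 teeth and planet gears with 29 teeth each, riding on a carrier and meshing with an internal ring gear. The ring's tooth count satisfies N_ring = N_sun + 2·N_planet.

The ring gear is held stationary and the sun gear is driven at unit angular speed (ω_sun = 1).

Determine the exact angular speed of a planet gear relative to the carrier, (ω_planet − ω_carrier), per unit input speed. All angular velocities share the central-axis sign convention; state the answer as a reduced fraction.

N_ring = 34 + 2·29 = 92
34(ω_s−ω_c) = −92(ω_r−ω_c),  ω_r=0, ω_s=1
34(1−ω_c) = −92(0−ω_c)  ⇒  126ω_c = 34  ⇒  ω_c = 17/63
sun–planet: 34·(1−17/63) = −29·(ω_p−ω_c)  ⇒  ω_p−ω_c = −(34/29)·(46/63) = -1564/1827

-1564/1827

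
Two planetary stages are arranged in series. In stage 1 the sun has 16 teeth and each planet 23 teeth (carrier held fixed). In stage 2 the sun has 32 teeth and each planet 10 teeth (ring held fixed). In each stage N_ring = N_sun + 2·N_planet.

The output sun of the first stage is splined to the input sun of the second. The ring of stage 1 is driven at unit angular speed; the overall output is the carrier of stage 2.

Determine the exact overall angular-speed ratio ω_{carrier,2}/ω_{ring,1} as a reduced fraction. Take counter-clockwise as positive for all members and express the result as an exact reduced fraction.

-31/21

Stage 1: N_ring = 16 + 2·23 = 62
Stage 1: 16(ω_s−ω_c) = −62(ω_r−ω_c),  ω_c=0, ω_r=1
Stage 1: ω_s = 0 − (62/16)(1−0) = -31/8
  ⇒ ω_s¹/ω_r¹ = -31/8
Stage 2: N_ring = 32 + 2·10 = 52
Stage 2: 32(ω_s−ω_c) = −52(ω_r−ω_c),  ω_r=0, ω_s=1
Stage 2: 32(1−ω_c) = −52(0−ω_c)  ⇒  84ω_c = 32  ⇒  ω_c = 8/21
  ⇒ ω_c²/ω_s² = 8/21
Coupling ω_s² = ω_s¹ ⇒ overall = -31/8 × 8/21 = -31/21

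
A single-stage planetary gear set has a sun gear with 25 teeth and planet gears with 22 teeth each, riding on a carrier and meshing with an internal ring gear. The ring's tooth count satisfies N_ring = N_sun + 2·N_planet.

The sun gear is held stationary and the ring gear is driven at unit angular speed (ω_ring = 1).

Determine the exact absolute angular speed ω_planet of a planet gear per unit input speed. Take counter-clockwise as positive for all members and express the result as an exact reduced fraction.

69/44

N_ring = 25 + 2·22 = 69
25(ω_s−ω_c) = −69(ω_r−ω_c),  ω_s=0, ω_r=1
25(0−ω_c) = −69(1−ω_c)  ⇒  94ω_c = 69  ⇒  ω_c = 69/94
sun–planet: 25·(0−69/94) = −22·(ω_p−ω_c)  ⇒  ω_p−ω_c = −(25/22)·(-69/94) = 1725/2068
ω_p = 69/94 + 1725/2068 = 69/44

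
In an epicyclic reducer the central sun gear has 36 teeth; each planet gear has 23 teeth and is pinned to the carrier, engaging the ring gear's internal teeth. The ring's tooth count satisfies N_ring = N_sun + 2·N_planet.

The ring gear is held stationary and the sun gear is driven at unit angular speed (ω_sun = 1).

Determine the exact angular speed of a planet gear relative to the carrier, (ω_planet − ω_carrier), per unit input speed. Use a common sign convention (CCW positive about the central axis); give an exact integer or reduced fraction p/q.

N_ring = 36 + 2·23 = 82
36(ω_s−ω_c) = −82(ω_r−ω_c),  ω_r=0, ω_s=1
36(1−ω_c) = −82(0−ω_c)  ⇒  118ω_c = 36  ⇒  ω_c = 18/59
sun–planet: 36·(1−18/59) = −23·(ω_p−ω_c)  ⇒  ω_p−ω_c = −(36/23)·(41/59) = -1476/1357

-1476/1357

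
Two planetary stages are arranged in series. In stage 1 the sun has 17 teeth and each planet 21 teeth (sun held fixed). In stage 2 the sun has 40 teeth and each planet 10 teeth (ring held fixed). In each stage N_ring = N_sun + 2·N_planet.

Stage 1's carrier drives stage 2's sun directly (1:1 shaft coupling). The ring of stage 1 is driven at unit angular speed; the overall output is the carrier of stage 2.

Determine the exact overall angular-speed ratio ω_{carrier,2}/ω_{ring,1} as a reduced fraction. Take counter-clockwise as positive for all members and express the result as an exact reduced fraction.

Stage 1: N_ring = 17 + 2·21 = 59
Stage 1: 17(ω_s−ω_c) = −59(ω_r−ω_c),  ω_s=0, ω_r=1
Stage 1: 17(0−ω_c) = −59(1−ω_c)  ⇒  76ω_c = 59  ⇒  ω_c = 59/76
  ⇒ ω_c¹/ω_r¹ = 59/76
Stage 2: N_ring = 40 + 2·10 = 60
Stage 2: 40(ω_s−ω_c) = −60(ω_r−ω_c),  ω_r=0, ω_s=1
Stage 2: 40(1−ω_c) = −60(0−ω_c)  ⇒  100ω_c = 40  ⇒  ω_c = 2/5
  ⇒ ω_c²/ω_s² = 2/5
Coupling ω_s² = ω_c¹ ⇒ overall = 59/76 × 2/5 = 59/190

59/190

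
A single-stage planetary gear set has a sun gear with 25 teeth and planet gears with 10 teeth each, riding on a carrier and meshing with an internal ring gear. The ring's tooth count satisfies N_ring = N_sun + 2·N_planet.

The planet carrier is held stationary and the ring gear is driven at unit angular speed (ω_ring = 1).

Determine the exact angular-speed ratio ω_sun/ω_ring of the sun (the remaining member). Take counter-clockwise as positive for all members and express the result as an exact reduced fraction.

-9/5

N_ring = 25 + 2·10 = 45
25(ω_s−ω_c) = −45(ω_r−ω_c),  ω_c=0, ω_r=1
ω_s = 0 − (45/25)(1−0) = -9/5
ω_s/ω_r = -9/5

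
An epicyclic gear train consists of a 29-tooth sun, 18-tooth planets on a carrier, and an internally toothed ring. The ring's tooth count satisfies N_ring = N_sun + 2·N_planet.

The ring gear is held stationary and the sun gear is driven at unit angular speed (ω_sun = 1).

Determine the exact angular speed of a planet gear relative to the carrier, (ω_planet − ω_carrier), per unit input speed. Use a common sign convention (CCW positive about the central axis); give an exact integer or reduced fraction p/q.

-1885/1692

N_ring = 29 + 2·18 = 65
29(ω_s−ω_c) = −65(ω_r−ω_c),  ω_r=0, ω_s=1
29(1−ω_c) = −65(0−ω_c)  ⇒  94ω_c = 29  ⇒  ω_c = 29/94
sun–planet: 29·(1−29/94) = −18·(ω_p−ω_c)  ⇒  ω_p−ω_c = −(29/18)·(65/94) = -1885/1692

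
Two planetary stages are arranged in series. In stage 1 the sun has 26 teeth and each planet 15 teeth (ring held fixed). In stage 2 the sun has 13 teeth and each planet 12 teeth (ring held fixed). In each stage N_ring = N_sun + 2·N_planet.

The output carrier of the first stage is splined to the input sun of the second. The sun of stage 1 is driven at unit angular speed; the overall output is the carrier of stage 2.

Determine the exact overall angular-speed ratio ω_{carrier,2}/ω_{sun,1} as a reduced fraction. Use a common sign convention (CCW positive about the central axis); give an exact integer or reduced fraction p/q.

169/2050

Stage 1: N_ring = 26 + 2·15 = 56
Stage 1: 26(ω_s−ω_c) = −56(ω_r−ω_c),  ω_r=0, ω_s=1
Stage 1: 26(1−ω_c) = −56(0−ω_c)  ⇒  82ω_c = 26  ⇒  ω_c = 13/41
  ⇒ ω_c¹/ω_s¹ = 13/41
Stage 2: N_ring = 13 + 2·12 = 37
Stage 2: 13(ω_s−ω_c) = −37(ω_r−ω_c),  ω_r=0, ω_s=1
Stage 2: 13(1−ω_c) = −37(0−ω_c)  ⇒  50ω_c = 13  ⇒  ω_c = 13/50
  ⇒ ω_c²/ω_s² = 13/50
Coupling ω_s² = ω_c¹ ⇒ overall = 13/41 × 13/50 = 169/2050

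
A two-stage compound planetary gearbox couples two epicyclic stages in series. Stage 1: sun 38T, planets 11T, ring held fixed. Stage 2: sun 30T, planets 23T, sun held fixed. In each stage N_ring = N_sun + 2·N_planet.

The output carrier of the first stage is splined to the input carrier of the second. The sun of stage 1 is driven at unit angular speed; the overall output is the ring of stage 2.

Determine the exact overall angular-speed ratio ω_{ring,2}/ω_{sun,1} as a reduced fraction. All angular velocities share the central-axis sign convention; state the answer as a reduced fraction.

Stage 1: N_ring = 38 + 2·11 = 60
Stage 1: 38(ω_s−ω_c) = −60(ω_r−ω_c),  ω_r=0, ω_s=1
Stage 1: 38(1−ω_c) = −60(0−ω_c)  ⇒  98ω_c = 38  ⇒  ω_c = 19/49
  ⇒ ω_c¹/ω_s¹ = 19/49
Stage 2: N_ring = 30 + 2·23 = 76
Stage 2: 30(ω_s−ω_c) = −76(ω_r−ω_c),  ω_s=0, ω_c=1
Stage 2: ω_r = 1 − (30/76)(0−1) = 53/38
  ⇒ ω_r²/ω_c² = 53/38
Coupling ω_c² = ω_c¹ ⇒ overall = 19/49 × 53/38 = 53/98

53/98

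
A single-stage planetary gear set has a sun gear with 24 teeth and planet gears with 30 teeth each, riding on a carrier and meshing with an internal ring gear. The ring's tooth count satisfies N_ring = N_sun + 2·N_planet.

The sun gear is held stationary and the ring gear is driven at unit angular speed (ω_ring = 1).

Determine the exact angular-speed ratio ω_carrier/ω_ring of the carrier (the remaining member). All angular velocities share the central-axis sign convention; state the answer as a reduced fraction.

N_ring = 24 + 2·30 = 84
24(ω_s−ω_c) = −84(ω_r−ω_c),  ω_s=0, ω_r=1
24(0−ω_c) = −84(1−ω_c)  ⇒  108ω_c = 84  ⇒  ω_c = 7/9
ω_c/ω_r = 7/9

7/9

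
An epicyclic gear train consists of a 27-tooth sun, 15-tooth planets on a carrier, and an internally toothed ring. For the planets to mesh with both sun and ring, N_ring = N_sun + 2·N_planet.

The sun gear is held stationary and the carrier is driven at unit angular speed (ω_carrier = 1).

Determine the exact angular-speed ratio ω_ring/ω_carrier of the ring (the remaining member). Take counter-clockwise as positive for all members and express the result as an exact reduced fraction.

N_ring = 27 + 2·15 = 57
27(ω_s−ω_c) = −57(ω_r−ω_c),  ω_s=0, ω_c=1
ω_r = 1 − (27/57)(0−1) = 28/19
ω_r/ω_c = 28/19

28/19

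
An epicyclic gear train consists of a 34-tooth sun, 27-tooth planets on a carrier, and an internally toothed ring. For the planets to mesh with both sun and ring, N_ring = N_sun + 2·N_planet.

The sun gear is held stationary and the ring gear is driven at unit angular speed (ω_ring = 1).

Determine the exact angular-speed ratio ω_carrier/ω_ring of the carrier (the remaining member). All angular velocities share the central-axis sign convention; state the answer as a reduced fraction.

N_ring = 34 + 2·27 = 88
34(ω_s−ω_c) = −88(ω_r−ω_c),  ω_s=0, ω_r=1
34(0−ω_c) = −88(1−ω_c)  ⇒  122ω_c = 88  ⇒  ω_c = 44/61
ω_c/ω_r = 44/61

44/61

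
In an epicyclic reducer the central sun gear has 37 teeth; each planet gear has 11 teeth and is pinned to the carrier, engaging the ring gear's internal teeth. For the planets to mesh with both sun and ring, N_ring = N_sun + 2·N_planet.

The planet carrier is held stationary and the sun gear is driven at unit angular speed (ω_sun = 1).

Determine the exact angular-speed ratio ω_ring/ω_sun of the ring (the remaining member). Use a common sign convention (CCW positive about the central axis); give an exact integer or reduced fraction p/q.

-37/59

N_ring = 37 + 2·11 = 59
37(ω_s−ω_c) = −59(ω_r−ω_c),  ω_c=0, ω_s=1
ω_r = 0 − (37/59)(1−0) = -37/59
ω_r/ω_s = -37/59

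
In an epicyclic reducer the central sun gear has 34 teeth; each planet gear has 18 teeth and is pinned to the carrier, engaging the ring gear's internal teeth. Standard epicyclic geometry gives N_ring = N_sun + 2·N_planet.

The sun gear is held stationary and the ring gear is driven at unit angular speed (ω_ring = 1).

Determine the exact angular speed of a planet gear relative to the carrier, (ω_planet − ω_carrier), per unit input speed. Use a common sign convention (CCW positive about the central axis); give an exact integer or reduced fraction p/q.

N_ring = 34 + 2·18 = 70
34(ω_s−ω_c) = −70(ω_r−ω_c),  ω_s=0, ω_r=1
34(0−ω_c) = −70(1−ω_c)  ⇒  104ω_c = 70  ⇒  ω_c = 35/52
sun–planet: 34·(0−35/52) = −18·(ω_p−ω_c)  ⇒  ω_p−ω_c = −(34/18)·(-35/52) = 595/468

595/468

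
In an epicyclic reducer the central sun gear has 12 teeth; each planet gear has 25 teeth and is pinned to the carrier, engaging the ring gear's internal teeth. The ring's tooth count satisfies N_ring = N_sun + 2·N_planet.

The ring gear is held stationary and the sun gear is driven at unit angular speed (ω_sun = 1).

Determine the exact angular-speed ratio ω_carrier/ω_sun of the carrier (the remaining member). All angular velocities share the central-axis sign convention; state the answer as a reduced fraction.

6/37

N_ring = 12 + 2·25 = 62
12(ω_s−ω_c) = −62(ω_r−ω_c),  ω_r=0, ω_s=1
12(1−ω_c) = −62(0−ω_c)  ⇒  74ω_c = 12  ⇒  ω_c = 6/37
ω_c/ω_s = 6/37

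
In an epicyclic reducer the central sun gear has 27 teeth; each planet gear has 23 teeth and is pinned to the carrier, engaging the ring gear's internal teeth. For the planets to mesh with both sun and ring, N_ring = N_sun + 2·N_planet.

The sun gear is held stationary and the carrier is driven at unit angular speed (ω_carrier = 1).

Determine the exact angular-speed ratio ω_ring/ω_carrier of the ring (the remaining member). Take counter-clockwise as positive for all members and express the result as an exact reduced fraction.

N_ring = 27 + 2·23 = 73
27(ω_s−ω_c) = −73(ω_r−ω_c),  ω_s=0, ω_c=1
ω_r = 1 − (27/73)(0−1) = 100/73
ω_r/ω_c = 100/73

100/73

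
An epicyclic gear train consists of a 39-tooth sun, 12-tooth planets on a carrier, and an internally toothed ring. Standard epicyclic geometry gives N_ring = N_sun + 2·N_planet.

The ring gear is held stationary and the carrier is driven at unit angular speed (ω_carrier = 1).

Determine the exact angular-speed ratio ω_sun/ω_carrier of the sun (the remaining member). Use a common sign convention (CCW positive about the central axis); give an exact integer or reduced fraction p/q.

34/13

N_ring = 39 + 2·12 = 63
39(ω_s−ω_c) = −63(ω_r−ω_c),  ω_r=0, ω_c=1
ω_s = 1 − (63/39)(0−1) = 34/13
ω_s/ω_c = 34/13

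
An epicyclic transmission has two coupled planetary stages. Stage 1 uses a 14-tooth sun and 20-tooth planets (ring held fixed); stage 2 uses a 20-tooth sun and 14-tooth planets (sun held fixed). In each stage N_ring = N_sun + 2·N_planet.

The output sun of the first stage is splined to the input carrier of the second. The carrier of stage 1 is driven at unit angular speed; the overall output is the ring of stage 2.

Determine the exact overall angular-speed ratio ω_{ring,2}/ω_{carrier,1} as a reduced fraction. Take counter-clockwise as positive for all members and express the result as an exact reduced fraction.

Stage 1: N_ring = 14 + 2·20 = 54
Stage 1: 14(ω_s−ω_c) = −54(ω_r−ω_c),  ω_r=0, ω_c=1
Stage 1: ω_s = 1 − (54/14)(0−1) = 34/7
  ⇒ ω_s¹/ω_c¹ = 34/7
Stage 2: N_ring = 20 + 2·14 = 48
Stage 2: 20(ω_s−ω_c) = −48(ω_r−ω_c),  ω_s=0, ω_c=1
Stage 2: ω_r = 1 − (20/48)(0−1) = 17/12
  ⇒ ω_r²/ω_c² = 17/12
Coupling ω_c² = ω_s¹ ⇒ overall = 34/7 × 17/12 = 289/42

289/42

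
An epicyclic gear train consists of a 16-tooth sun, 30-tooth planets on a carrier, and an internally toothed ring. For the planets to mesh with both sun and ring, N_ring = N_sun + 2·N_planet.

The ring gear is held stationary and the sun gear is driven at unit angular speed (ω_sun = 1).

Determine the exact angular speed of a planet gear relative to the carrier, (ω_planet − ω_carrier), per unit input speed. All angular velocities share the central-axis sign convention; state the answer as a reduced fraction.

N_ring = 16 + 2·30 = 76
16(ω_s−ω_c) = −76(ω_r−ω_c),  ω_r=0, ω_s=1
16(1−ω_c) = −76(0−ω_c)  ⇒  92ω_c = 16  ⇒  ω_c = 4/23
sun–planet: 16·(1−4/23) = −30·(ω_p−ω_c)  ⇒  ω_p−ω_c = −(16/30)·(19/23) = -152/345

-152/345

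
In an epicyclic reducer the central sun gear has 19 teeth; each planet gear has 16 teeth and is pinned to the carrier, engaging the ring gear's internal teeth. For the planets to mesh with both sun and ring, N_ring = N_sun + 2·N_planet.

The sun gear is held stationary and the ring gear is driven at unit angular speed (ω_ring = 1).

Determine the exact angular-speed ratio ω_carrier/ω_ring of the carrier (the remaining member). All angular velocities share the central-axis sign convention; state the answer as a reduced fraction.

N_ring = 19 + 2·16 = 51
19(ω_s−ω_c) = −51(ω_r−ω_c),  ω_s=0, ω_r=1
19(0−ω_c) = −51(1−ω_c)  ⇒  70ω_c = 51  ⇒  ω_c = 51/70
ω_c/ω_r = 51/70

51/70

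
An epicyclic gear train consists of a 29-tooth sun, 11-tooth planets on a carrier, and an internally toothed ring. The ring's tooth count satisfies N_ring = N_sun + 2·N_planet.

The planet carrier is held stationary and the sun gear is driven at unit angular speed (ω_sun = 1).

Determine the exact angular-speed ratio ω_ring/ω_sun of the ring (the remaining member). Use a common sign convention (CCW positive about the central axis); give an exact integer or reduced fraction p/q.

-29/51

N_ring = 29 + 2·11 = 51
29(ω_s−ω_c) = −51(ω_r−ω_c),  ω_c=0, ω_s=1
ω_r = 0 − (29/51)(1−0) = -29/51
ω_r/ω_s = -29/51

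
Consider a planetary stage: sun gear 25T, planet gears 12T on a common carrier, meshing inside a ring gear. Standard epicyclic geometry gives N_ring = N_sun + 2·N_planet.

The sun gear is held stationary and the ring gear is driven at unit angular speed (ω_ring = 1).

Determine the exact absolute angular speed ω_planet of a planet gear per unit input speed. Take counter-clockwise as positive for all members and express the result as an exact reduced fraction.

49/24

N_ring = 25 + 2·12 = 49
25(ω_s−ω_c) = −49(ω_r−ω_c),  ω_s=0, ω_r=1
25(0−ω_c) = −49(1−ω_c)  ⇒  74ω_c = 49  ⇒  ω_c = 49/74
sun–planet: 25·(0−49/74) = −12·(ω_p−ω_c)  ⇒  ω_p−ω_c = −(25/12)·(-49/74) = 1225/888
ω_p = 49/74 + 1225/888 = 49/24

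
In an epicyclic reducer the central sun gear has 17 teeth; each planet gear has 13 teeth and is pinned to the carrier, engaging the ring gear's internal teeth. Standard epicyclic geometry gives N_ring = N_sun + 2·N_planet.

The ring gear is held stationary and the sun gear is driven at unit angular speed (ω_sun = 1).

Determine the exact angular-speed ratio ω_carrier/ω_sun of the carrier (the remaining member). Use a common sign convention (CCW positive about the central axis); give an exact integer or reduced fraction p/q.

17/60

N_ring = 17 + 2·13 = 43
17(ω_s−ω_c) = −43(ω_r−ω_c),  ω_r=0, ω_s=1
17(1−ω_c) = −43(0−ω_c)  ⇒  60ω_c = 17  ⇒  ω_c = 17/60
ω_c/ω_s = 17/60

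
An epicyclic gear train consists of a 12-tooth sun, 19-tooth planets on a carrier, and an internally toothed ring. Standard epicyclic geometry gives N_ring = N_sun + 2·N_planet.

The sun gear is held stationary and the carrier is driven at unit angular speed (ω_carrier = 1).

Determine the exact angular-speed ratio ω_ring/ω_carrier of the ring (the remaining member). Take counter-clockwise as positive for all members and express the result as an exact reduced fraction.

31/25

N_ring = 12 + 2·19 = 50
12(ω_s−ω_c) = −50(ω_r−ω_c),  ω_s=0, ω_c=1
ω_r = 1 − (12/50)(0−1) = 31/25
ω_r/ω_c = 31/25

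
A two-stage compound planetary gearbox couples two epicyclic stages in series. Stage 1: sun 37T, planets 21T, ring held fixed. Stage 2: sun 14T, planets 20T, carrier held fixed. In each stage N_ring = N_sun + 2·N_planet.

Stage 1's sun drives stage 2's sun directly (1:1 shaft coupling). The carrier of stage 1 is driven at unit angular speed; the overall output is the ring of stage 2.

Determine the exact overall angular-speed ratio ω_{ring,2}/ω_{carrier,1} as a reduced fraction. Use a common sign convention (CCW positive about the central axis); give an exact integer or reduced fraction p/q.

Stage 1: N_ring = 37 + 2·21 = 79
Stage 1: 37(ω_s−ω_c) = −79(ω_r−ω_c),  ω_r=0, ω_c=1
Stage 1: ω_s = 1 − (79/37)(0−1) = 116/37
  ⇒ ω_s¹/ω_c¹ = 116/37
Stage 2: N_ring = 14 + 2·20 = 54
Stage 2: 14(ω_s−ω_c) = −54(ω_r−ω_c),  ω_c=0, ω_s=1
Stage 2: ω_r = 0 − (14/54)(1−0) = -7/27
  ⇒ ω_r²/ω_s² = -7/27
Coupling ω_s² = ω_s¹ ⇒ overall = 116/37 × -7/27 = -812/999

-812/999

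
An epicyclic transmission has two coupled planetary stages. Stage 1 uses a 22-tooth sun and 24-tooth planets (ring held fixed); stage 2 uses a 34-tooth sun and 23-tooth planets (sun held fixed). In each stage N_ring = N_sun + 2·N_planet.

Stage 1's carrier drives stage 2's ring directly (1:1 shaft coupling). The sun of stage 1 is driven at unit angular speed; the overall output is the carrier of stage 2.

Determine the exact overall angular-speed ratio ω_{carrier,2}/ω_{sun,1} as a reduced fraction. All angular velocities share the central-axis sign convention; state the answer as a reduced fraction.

Stage 1: N_ring = 22 + 2·24 = 70
Stage 1: 22(ω_s−ω_c) = −70(ω_r−ω_c),  ω_r=0, ω_s=1
Stage 1: 22(1−ω_c) = −70(0−ω_c)  ⇒  92ω_c = 22  ⇒  ω_c = 11/46
  ⇒ ω_c¹/ω_s¹ = 11/46
Stage 2: N_ring = 34 + 2·23 = 80
Stage 2: 34(ω_s−ω_c) = −80(ω_r−ω_c),  ω_s=0, ω_r=1
Stage 2: 34(0−ω_c) = −80(1−ω_c)  ⇒  114ω_c = 80  ⇒  ω_c = 40/57
  ⇒ ω_c²/ω_r² = 40/57
Coupling ω_r² = ω_c¹ ⇒ overall = 11/46 × 40/57 = 220/1311

220/1311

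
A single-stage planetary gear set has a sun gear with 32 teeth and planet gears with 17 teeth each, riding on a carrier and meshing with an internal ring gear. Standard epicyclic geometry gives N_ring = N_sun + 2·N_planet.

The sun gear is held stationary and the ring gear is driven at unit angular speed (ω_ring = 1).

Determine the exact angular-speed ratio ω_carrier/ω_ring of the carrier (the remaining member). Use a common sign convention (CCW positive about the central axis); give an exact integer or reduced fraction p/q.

33/49

N_ring = 32 + 2·17 = 66
32(ω_s−ω_c) = −66(ω_r−ω_c),  ω_s=0, ω_r=1
32(0−ω_c) = −66(1−ω_c)  ⇒  98ω_c = 66  ⇒  ω_c = 33/49
ω_c/ω_r = 33/49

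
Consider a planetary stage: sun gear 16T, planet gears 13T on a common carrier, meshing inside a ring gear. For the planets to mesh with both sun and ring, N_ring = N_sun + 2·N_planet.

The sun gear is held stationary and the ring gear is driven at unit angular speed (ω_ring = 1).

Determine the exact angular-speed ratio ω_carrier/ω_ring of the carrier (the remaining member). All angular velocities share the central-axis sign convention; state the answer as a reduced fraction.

21/29

N_ring = 16 + 2·13 = 42
16(ω_s−ω_c) = −42(ω_r−ω_c),  ω_s=0, ω_r=1
16(0−ω_c) = −42(1−ω_c)  ⇒  58ω_c = 42  ⇒  ω_c = 21/29
ω_c/ω_r = 21/29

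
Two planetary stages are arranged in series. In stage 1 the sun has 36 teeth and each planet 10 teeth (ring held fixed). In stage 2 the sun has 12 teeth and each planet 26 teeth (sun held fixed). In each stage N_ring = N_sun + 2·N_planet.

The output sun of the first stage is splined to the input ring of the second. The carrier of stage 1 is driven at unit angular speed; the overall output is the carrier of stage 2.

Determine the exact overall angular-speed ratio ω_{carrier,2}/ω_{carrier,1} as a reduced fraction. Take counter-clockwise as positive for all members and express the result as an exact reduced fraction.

368/171

Stage 1: N_ring = 36 + 2·10 = 56
Stage 1: 36(ω_s−ω_c) = −56(ω_r−ω_c),  ω_r=0, ω_c=1
Stage 1: ω_s = 1 − (56/36)(0−1) = 23/9
  ⇒ ω_s¹/ω_c¹ = 23/9
Stage 2: N_ring = 12 + 2·26 = 64
Stage 2: 12(ω_s−ω_c) = −64(ω_r−ω_c),  ω_s=0, ω_r=1
Stage 2: 12(0−ω_c) = −64(1−ω_c)  ⇒  76ω_c = 64  ⇒  ω_c = 16/19
  ⇒ ω_c²/ω_r² = 16/19
Coupling ω_r² = ω_s¹ ⇒ overall = 23/9 × 16/19 = 368/171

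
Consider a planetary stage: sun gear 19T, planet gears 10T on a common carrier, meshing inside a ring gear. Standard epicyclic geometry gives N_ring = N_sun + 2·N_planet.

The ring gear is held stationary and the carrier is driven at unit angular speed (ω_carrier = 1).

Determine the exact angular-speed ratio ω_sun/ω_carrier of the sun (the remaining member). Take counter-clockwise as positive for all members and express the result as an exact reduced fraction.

N_ring = 19 + 2·10 = 39
19(ω_s−ω_c) = −39(ω_r−ω_c),  ω_r=0, ω_c=1
ω_s = 1 − (39/19)(0−1) = 58/19
ω_s/ω_c = 58/19

58/19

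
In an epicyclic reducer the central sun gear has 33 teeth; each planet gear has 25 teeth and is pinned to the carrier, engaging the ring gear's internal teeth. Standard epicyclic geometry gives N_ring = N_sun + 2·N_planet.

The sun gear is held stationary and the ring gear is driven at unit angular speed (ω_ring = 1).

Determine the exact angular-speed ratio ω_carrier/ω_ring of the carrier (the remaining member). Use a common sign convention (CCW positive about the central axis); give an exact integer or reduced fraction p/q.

83/116

N_ring = 33 + 2·25 = 83
33(ω_s−ω_c) = −83(ω_r−ω_c),  ω_s=0, ω_r=1
33(0−ω_c) = −83(1−ω_c)  ⇒  116ω_c = 83  ⇒  ω_c = 83/116
ω_c/ω_r = 83/116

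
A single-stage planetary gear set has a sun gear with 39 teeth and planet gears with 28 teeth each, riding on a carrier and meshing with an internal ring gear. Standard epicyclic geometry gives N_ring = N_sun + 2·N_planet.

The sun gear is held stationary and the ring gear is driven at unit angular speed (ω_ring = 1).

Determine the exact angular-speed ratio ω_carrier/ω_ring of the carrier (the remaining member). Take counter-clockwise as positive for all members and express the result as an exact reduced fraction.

N_ring = 39 + 2·28 = 95
39(ω_s−ω_c) = −95(ω_r−ω_c),  ω_s=0, ω_r=1
39(0−ω_c) = −95(1−ω_c)  ⇒  134ω_c = 95  ⇒  ω_c = 95/134
ω_c/ω_r = 95/134

95/134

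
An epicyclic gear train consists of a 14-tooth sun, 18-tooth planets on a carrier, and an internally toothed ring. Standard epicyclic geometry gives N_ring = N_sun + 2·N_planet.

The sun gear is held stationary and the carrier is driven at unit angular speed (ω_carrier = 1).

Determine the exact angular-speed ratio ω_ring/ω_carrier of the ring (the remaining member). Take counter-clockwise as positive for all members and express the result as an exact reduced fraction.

32/25

N_ring = 14 + 2·18 = 50
14(ω_s−ω_c) = −50(ω_r−ω_c),  ω_s=0, ω_c=1
ω_r = 1 − (14/50)(0−1) = 32/25
ω_r/ω_c = 32/25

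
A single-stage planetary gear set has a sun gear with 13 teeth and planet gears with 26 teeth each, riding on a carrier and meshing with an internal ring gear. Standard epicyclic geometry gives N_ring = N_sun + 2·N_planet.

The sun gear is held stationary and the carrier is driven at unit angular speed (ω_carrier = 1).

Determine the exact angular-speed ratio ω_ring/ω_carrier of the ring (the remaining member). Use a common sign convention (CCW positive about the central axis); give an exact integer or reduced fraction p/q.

N_ring = 13 + 2·26 = 65
13(ω_s−ω_c) = −65(ω_r−ω_c),  ω_s=0, ω_c=1
ω_r = 1 − (13/65)(0−1) = 6/5
ω_r/ω_c = 6/5

6/5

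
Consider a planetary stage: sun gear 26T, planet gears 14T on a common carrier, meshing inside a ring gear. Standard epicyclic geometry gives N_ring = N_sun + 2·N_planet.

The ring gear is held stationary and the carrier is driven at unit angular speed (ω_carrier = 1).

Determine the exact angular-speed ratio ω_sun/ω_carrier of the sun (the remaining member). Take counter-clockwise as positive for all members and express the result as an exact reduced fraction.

N_ring = 26 + 2·14 = 54
26(ω_s−ω_c) = −54(ω_r−ω_c),  ω_r=0, ω_c=1
ω_s = 1 − (54/26)(0−1) = 40/13
ω_s/ω_c = 40/13

40/13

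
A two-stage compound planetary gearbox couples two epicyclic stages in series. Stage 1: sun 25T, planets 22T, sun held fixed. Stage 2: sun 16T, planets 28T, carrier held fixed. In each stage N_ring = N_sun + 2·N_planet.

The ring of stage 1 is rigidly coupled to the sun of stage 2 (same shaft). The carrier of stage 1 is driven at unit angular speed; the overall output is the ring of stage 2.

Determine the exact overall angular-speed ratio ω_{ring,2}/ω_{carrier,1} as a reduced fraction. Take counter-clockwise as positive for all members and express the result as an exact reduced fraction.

Stage 1: N_ring = 25 + 2·22 = 69
Stage 1: 25(ω_s−ω_c) = −69(ω_r−ω_c),  ω_s=0, ω_c=1
Stage 1: ω_r = 1 − (25/69)(0−1) = 94/69
  ⇒ ω_r¹/ω_c¹ = 94/69
Stage 2: N_ring = 16 + 2·28 = 72
Stage 2: 16(ω_s−ω_c) = −72(ω_r−ω_c),  ω_c=0, ω_s=1
Stage 2: ω_r = 0 − (16/72)(1−0) = -2/9
  ⇒ ω_r²/ω_s² = -2/9
Coupling ω_s² = ω_r¹ ⇒ overall = 94/69 × -2/9 = -188/621

-188/621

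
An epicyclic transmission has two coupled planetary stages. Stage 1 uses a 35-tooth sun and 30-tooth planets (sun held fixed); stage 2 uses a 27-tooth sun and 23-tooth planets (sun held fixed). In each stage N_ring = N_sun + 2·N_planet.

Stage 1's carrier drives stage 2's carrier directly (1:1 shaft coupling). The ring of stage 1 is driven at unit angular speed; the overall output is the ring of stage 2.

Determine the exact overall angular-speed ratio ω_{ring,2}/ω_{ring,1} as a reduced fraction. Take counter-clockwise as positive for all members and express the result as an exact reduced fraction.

Stage 1: N_ring = 35 + 2·30 = 95
Stage 1: 35(ω_s−ω_c) = −95(ω_r−ω_c),  ω_s=0, ω_r=1
Stage 1: 35(0−ω_c) = −95(1−ω_c)  ⇒  130ω_c = 95  ⇒  ω_c = 19/26
  ⇒ ω_c¹/ω_r¹ = 19/26
Stage 2: N_ring = 27 + 2·23 = 73
Stage 2: 27(ω_s−ω_c) = −73(ω_r−ω_c),  ω_s=0, ω_c=1
Stage 2: ω_r = 1 − (27/73)(0−1) = 100/73
  ⇒ ω_r²/ω_c² = 100/73
Coupling ω_c² = ω_c¹ ⇒ overall = 19/26 × 100/73 = 950/949

950/949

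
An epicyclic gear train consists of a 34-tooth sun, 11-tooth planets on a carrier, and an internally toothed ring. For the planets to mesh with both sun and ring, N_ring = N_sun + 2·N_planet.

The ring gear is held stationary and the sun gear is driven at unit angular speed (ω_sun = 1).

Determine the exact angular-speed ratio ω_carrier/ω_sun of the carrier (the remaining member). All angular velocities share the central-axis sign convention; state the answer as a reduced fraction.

17/45

N_ring = 34 + 2·11 = 56
34(ω_s−ω_c) = −56(ω_r−ω_c),  ω_r=0, ω_s=1
34(1−ω_c) = −56(0−ω_c)  ⇒  90ω_c = 34  ⇒  ω_c = 17/45
ω_c/ω_s = 17/45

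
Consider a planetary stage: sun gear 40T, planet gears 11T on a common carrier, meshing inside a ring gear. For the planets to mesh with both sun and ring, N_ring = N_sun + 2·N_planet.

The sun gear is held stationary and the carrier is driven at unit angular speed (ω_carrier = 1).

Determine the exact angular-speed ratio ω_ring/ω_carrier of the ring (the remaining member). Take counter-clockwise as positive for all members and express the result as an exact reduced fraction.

N_ring = 40 + 2·11 = 62
40(ω_s−ω_c) = −62(ω_r−ω_c),  ω_s=0, ω_c=1
ω_r = 1 − (40/62)(0−1) = 51/31
ω_r/ω_c = 51/31

51/31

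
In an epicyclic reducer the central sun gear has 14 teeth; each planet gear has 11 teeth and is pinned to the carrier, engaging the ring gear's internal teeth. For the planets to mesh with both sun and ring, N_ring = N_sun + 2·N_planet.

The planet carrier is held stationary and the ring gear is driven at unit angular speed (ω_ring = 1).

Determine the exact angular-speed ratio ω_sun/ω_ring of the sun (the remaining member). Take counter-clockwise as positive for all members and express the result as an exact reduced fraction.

-18/7

N_ring = 14 + 2·11 = 36
14(ω_s−ω_c) = −36(ω_r−ω_c),  ω_c=0, ω_r=1
ω_s = 0 − (36/14)(1−0) = -18/7
ω_s/ω_r = -18/7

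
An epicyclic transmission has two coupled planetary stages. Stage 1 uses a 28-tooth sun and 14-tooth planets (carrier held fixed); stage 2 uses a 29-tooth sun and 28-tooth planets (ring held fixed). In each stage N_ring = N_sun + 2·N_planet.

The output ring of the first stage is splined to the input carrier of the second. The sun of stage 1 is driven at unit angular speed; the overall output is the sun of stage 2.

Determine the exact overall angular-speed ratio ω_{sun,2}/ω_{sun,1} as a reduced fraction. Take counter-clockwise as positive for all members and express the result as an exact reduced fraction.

-57/29

Stage 1: N_ring = 28 + 2·14 = 56
Stage 1: 28(ω_s−ω_c) = −56(ω_r−ω_c),  ω_c=0, ω_s=1
Stage 1: ω_r = 0 − (28/56)(1−0) = -1/2
  ⇒ ω_r¹/ω_s¹ = -1/2
Stage 2: N_ring = 29 + 2·28 = 85
Stage 2: 29(ω_s−ω_c) = −85(ω_r−ω_c),  ω_r=0, ω_c=1
Stage 2: ω_s = 1 − (85/29)(0−1) = 114/29
  ⇒ ω_s²/ω_c² = 114/29
Coupling ω_c² = ω_r¹ ⇒ overall = -1/2 × 114/29 = -57/29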